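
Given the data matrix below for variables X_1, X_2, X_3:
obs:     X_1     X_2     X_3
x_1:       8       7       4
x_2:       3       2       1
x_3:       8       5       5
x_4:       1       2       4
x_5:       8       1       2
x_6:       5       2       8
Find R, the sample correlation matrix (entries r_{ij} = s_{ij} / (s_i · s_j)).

Step 1 — column means:
  mean(X_1) = (8 + 3 + 8 + 1 + 8 + 5) / 6 = 33/6 = 5.5
  mean(X_2) = (7 + 2 + 5 + 2 + 1 + 2) / 6 = 19/6 = 3.1667
  mean(X_3) = (4 + 1 + 5 + 4 + 2 + 8) / 6 = 24/6 = 4

Step 2 — sample variances and covariances s[i,j] = (1/(n-1)) · Σ_k (x_{k,i} - mean_i) · (x_{k,j} - mean_j), with n-1 = 5:
  s[X_1,X_1] = ((2.5)·(2.5) + (-2.5)·(-2.5) + (2.5)·(2.5) + (-4.5)·(-4.5) + (2.5)·(2.5) + (-0.5)·(-0.5)) / 5 = 45.5/5 = 9.1
  s[X_1,X_2] = ((2.5)·(3.8333) + (-2.5)·(-1.1667) + (2.5)·(1.8333) + (-4.5)·(-1.1667) + (2.5)·(-2.1667) + (-0.5)·(-1.1667)) / 5 = 17.5/5 = 3.5
  s[X_1,X_3] = ((2.5)·(0) + (-2.5)·(-3) + (2.5)·(1) + (-4.5)·(0) + (2.5)·(-2) + (-0.5)·(4)) / 5 = 3/5 = 0.6
  s[X_2,X_2] = ((3.8333)·(3.8333) + (-1.1667)·(-1.1667) + (1.8333)·(1.8333) + (-1.1667)·(-1.1667) + (-2.1667)·(-2.1667) + (-1.1667)·(-1.1667)) / 5 = 26.8333/5 = 5.3667
  s[X_2,X_3] = ((3.8333)·(0) + (-1.1667)·(-3) + (1.8333)·(1) + (-1.1667)·(0) + (-2.1667)·(-2) + (-1.1667)·(4)) / 5 = 5/5 = 1
  s[X_3,X_3] = ((0)·(0) + (-3)·(-3) + (1)·(1) + (0)·(0) + (-2)·(-2) + (4)·(4)) / 5 = 30/5 = 6
  Sample standard deviations s_i = √(s[i,i]):
  s(X_1) = √(9.1) = 3.0166
  s(X_2) = √(5.3667) = 2.3166
  s(X_3) = √(6) = 2.4495

Step 3 — r_{ij} = s_{ij} / (s_i · s_j):
  r[X_1,X_1] = 1 (diagonal).
  r[X_1,X_2] = 3.5 / (3.0166 · 2.3166) = 3.5 / 6.9883 = 0.5008
  r[X_1,X_3] = 0.6 / (3.0166 · 2.4495) = 0.6 / 7.3892 = 0.0812
  r[X_2,X_2] = 1 (diagonal).
  r[X_2,X_3] = 1 / (2.3166 · 2.4495) = 1 / 5.6745 = 0.1762
  r[X_3,X_3] = 1 (diagonal).

R is symmetric with unit diagonal. Assembling:

R = [[1, 0.5008, 0.0812],
 [0.5008, 1, 0.1762],
 [0.0812, 0.1762, 1]]


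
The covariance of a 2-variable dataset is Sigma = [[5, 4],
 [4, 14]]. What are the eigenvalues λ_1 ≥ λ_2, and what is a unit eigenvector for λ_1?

Step 1 — characteristic polynomial of 2×2 Sigma:
  det(Sigma - λI) = λ² - trace · λ + det = 0.
  trace = 5 + 14 = 19, det = 5·14 - (4)² = 54.
Step 2 — discriminant:
  Δ = trace² - 4·det = 361 - 216 = 145.
Step 3 — eigenvalues:
  λ = (trace ± √Δ)/2 = (19 ± 12.0416)/2,
  λ_1 = 15.5208,  λ_2 = 3.4792.

Step 4 — unit eigenvector for λ_1: solve (Sigma - λ_1 I)v = 0. First row:
  (5 - 15.5208)·v_x + (4)·v_y = 0, i.e. (-10.5208)·v_x + (4)·v_y = 0,
  so v ∝ (b, λ_1 - a) = (4, 10.5208) = u.
  ||u|| = √((4)² + (10.5208)²) = √(126.6872) ≈ 11.2555,
  v_1 = u/||u|| ≈ (0.3554, 0.9347) (||v_1|| = 1).

λ_1 = 15.5208,  λ_2 = 3.4792;  v_1 ≈ (0.3554, 0.9347)


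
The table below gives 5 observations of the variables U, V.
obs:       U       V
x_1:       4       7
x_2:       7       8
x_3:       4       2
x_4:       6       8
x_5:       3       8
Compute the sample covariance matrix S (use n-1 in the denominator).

Step 1 — column means:
  mean(U) = (4 + 7 + 4 + 6 + 3) / 5 = 24/5 = 4.8
  mean(V) = (7 + 8 + 2 + 8 + 8) / 5 = 33/5 = 6.6

Step 2 — sample covariance S[i,j] = (1/(n-1)) · Σ_k (x_{k,i} - mean_i) · (x_{k,j} - mean_j), with n-1 = 4.
  S[U,U] = ((-0.8)·(-0.8) + (2.2)·(2.2) + (-0.8)·(-0.8) + (1.2)·(1.2) + (-1.8)·(-1.8)) / 4 = 10.8/4 = 2.7
  S[U,V] = ((-0.8)·(0.4) + (2.2)·(1.4) + (-0.8)·(-4.6) + (1.2)·(1.4) + (-1.8)·(1.4)) / 4 = 5.6/4 = 1.4
  S[V,V] = ((0.4)·(0.4) + (1.4)·(1.4) + (-4.6)·(-4.6) + (1.4)·(1.4) + (1.4)·(1.4)) / 4 = 27.2/4 = 6.8

S is symmetric (S[j,i] = S[i,j]). Assembling:

S = [[2.7, 1.4],
 [1.4, 6.8]]


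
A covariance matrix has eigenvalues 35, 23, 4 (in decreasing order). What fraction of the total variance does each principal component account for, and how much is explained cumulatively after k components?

Step 1 — total variance = trace(Sigma) = Σ λ_i = 35 + 23 + 4 = 62.

Step 2 — fraction explained by component i = λ_i / Σ λ:
  PC1: 35/62 = 0.5645
  PC2: 23/62 = 0.371
  PC3: 4/62 = 0.0645

Step 3 — cumulative fraction after k components = (λ_1 + ... + λ_k) / Σ λ:
  k = 1: 35/62 = 0.5645
  k = 2: (35 + 23)/62 = 58/62 = 0.9355
  k = 3: (35 + 23 + 4)/62 = 62/62 = 1

Summary (fraction, with percent):

explained: PC1 0.5645 (56.45%), PC2 0.371 (37.1%), PC3 0.0645 (6.45%);  cumulative: 0.5645, 0.9355, 1


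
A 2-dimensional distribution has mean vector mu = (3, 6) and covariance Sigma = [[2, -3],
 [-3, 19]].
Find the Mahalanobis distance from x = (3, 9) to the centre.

Step 1 — centre the observation: (x - mu) = (0, 3).

Step 2 — invert Sigma. det(Sigma) = 2·19 - (-3)² = 29.
  Sigma^{-1} = (1/det) · [[d, -b], [-b, a]] = [[0.6552, 0.1034],
 [0.1034, 0.069]].

Step 3 — form the quadratic (x - mu)^T · Sigma^{-1} · (x - mu):
  Sigma^{-1} · (x - mu) = (0.3103, 0.2069).
  (x - mu)^T · [Sigma^{-1} · (x - mu)] = (0)·(0.3103) + (3)·(0.2069) = 0.6207.

Step 4 — take square root: d = √(0.6207) ≈ 0.7878.

d(x, mu) = √(0.6207) ≈ 0.7878


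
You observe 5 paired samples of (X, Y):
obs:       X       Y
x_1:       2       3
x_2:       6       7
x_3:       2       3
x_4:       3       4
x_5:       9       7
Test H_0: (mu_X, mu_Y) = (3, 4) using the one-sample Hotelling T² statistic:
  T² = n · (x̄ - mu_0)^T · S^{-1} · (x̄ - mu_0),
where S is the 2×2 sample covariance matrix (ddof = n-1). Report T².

Step 1 — sample mean vector:
  mean(X) = (2 + 6 + 2 + 3 + 9) / 5 = 22/5 = 4.4
  mean(Y) = (3 + 7 + 3 + 4 + 7) / 5 = 24/5 = 4.8
  x̄ = (4.4, 4.8),  deviation x̄ - mu_0 = (4.4, 4.8) - (3, 4) = (1.4, 0.8).

Step 2 — sample covariance matrix, S[i,j] = (1/(n-1)) · Σ_k (x_{k,i} - mean_i) · (x_{k,j} - mean_j), divisor n-1 = 4:
  S[X,X] = ((-2.4)·(-2.4) + (1.6)·(1.6) + (-2.4)·(-2.4) + (-1.4)·(-1.4) + (4.6)·(4.6)) / 4 = 37.2/4 = 9.3
  S[X,Y] = ((-2.4)·(-1.8) + (1.6)·(2.2) + (-2.4)·(-1.8) + (-1.4)·(-0.8) + (4.6)·(2.2)) / 4 = 23.4/4 = 5.85
  S[Y,Y] = ((-1.8)·(-1.8) + (2.2)·(2.2) + (-1.8)·(-1.8) + (-0.8)·(-0.8) + (2.2)·(2.2)) / 4 = 16.8/4 = 4.2
  S = [[9.3, 5.85],
 [5.85, 4.2]].

Step 3 — invert S. det(S) = 9.3·4.2 - (5.85)² = 4.8375.
  S^{-1} = (1/det) · [[d, -b], [-b, a]] = [[0.8682, -1.2093],
 [-1.2093, 1.9225]].

Step 4 — quadratic form (x̄ - mu_0)^T · S^{-1} · (x̄ - mu_0):
  S^{-1} · (x̄ - mu_0) = (0.2481, -0.155),
  (x̄ - mu_0)^T · [...] = (1.4)·(0.2481) + (0.8)·(-0.155) = 0.2233.

Step 5 — scale by n: T² = 5 · 0.2233 = 1.1163.

T² ≈ 1.1163


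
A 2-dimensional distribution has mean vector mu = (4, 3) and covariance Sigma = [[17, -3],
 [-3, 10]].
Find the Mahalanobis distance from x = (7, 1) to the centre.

Step 1 — centre the observation: (x - mu) = (3, -2).

Step 2 — invert Sigma. det(Sigma) = 17·10 - (-3)² = 161.
  Sigma^{-1} = (1/det) · [[d, -b], [-b, a]] = [[0.0621, 0.0186],
 [0.0186, 0.1056]].

Step 3 — form the quadratic (x - mu)^T · Sigma^{-1} · (x - mu):
  Sigma^{-1} · (x - mu) = (0.1491, -0.1553).
  (x - mu)^T · [Sigma^{-1} · (x - mu)] = (3)·(0.1491) + (-2)·(-0.1553) = 0.7578.

Step 4 — take square root: d = √(0.7578) ≈ 0.8705.

d(x, mu) = √(0.7578) ≈ 0.8705


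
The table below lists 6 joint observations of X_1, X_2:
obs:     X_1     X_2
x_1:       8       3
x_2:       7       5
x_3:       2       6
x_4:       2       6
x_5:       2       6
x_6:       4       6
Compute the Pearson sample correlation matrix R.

Step 1 — column means:
  mean(X_1) = (8 + 7 + 2 + 2 + 2 + 4) / 6 = 25/6 = 4.1667
  mean(X_2) = (3 + 5 + 6 + 6 + 6 + 6) / 6 = 32/6 = 5.3333

Step 2 — sample variances and covariances s[i,j] = (1/(n-1)) · Σ_k (x_{k,i} - mean_i) · (x_{k,j} - mean_j), with n-1 = 5:
  s[X_1,X_1] = ((3.8333)·(3.8333) + (2.8333)·(2.8333) + (-2.1667)·(-2.1667) + (-2.1667)·(-2.1667) + (-2.1667)·(-2.1667) + (-0.1667)·(-0.1667)) / 5 = 36.8333/5 = 7.3667
  s[X_1,X_2] = ((3.8333)·(-2.3333) + (2.8333)·(-0.3333) + (-2.1667)·(0.6667) + (-2.1667)·(0.6667) + (-2.1667)·(0.6667) + (-0.1667)·(0.6667)) / 5 = -14.3333/5 = -2.8667
  s[X_2,X_2] = ((-2.3333)·(-2.3333) + (-0.3333)·(-0.3333) + (0.6667)·(0.6667) + (0.6667)·(0.6667) + (0.6667)·(0.6667) + (0.6667)·(0.6667)) / 5 = 7.3333/5 = 1.4667
  Sample standard deviations s_i = √(s[i,i]):
  s(X_1) = √(7.3667) = 2.7142
  s(X_2) = √(1.4667) = 1.2111

Step 3 — r_{ij} = s_{ij} / (s_i · s_j):
  r[X_1,X_1] = 1 (diagonal).
  r[X_1,X_2] = -2.8667 / (2.7142 · 1.2111) = -2.8667 / 3.287 = -0.8721
  r[X_2,X_2] = 1 (diagonal).

R is symmetric with unit diagonal. Assembling:

R = [[1, -0.8721],
 [-0.8721, 1]]


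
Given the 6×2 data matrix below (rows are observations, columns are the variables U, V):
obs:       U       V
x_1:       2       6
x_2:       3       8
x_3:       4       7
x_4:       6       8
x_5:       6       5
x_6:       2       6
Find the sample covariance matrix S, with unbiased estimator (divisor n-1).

Step 1 — column means:
  mean(U) = (2 + 3 + 4 + 6 + 6 + 2) / 6 = 23/6 = 3.8333
  mean(V) = (6 + 8 + 7 + 8 + 5 + 6) / 6 = 40/6 = 6.6667

Step 2 — sample covariance S[i,j] = (1/(n-1)) · Σ_k (x_{k,i} - mean_i) · (x_{k,j} - mean_j), with n-1 = 5.
  S[U,U] = ((-1.8333)·(-1.8333) + (-0.8333)·(-0.8333) + (0.1667)·(0.1667) + (2.1667)·(2.1667) + (2.1667)·(2.1667) + (-1.8333)·(-1.8333)) / 5 = 16.8333/5 = 3.3667
  S[U,V] = ((-1.8333)·(-0.6667) + (-0.8333)·(1.3333) + (0.1667)·(0.3333) + (2.1667)·(1.3333) + (2.1667)·(-1.6667) + (-1.8333)·(-0.6667)) / 5 = 0.6667/5 = 0.1333
  S[V,V] = ((-0.6667)·(-0.6667) + (1.3333)·(1.3333) + (0.3333)·(0.3333) + (1.3333)·(1.3333) + (-1.6667)·(-1.6667) + (-0.6667)·(-0.6667)) / 5 = 7.3333/5 = 1.4667

S is symmetric (S[j,i] = S[i,j]). Assembling:

S = [[3.3667, 0.1333],
 [0.1333, 1.4667]]


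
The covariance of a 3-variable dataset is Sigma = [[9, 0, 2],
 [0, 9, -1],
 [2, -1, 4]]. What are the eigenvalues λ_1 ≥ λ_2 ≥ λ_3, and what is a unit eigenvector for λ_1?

Step 1 — characteristic polynomial p(λ) = det(λI - Sigma) = λ³ - tr·λ² + c_1·λ - det, where tr = trace, c_1 = sum of the principal 2×2 minors, det = det(Sigma):
  tr = 9 + 9 + 4 = 22,
  c_1 = (9·9 - (0)²) + (9·4 - (2)²) + (9·4 - (-1)²) = 81 + 32 + 35 = 148,
  det = 9·(9·4 - (-1)²) - (0)·((0)·4 - (-1)·(2)) + (2)·((0)·(-1) - 9·(2)) = 9·(35) - (0)·(2) + (2)·(-18) = 279.
  So p(λ) = λ³ - 22λ² + 148λ - 279.
Step 2 — look for an integer root (rational root theorem: any rational root is an integer divisor of 279). Testing λ = 9:
  p(9) = 729 - 1782 + 1332 - 279 = 0  ✓
  Dividing out (λ - 9): p(λ) = (λ - 9)(λ² - 13λ + 31).
Step 3 — remaining eigenvalues from the quadratic λ² - 13λ + 31 = 0:
  Δ = 13² - 4·31 = 169 - 124 = 45,  λ = (13 ± √45)/2 = (13 ± 6.7082)/2 ≈ 9.8541 or 3.1459.
  Sorted: λ_1 = 9.8541,  λ_2 = 9,  λ_3 = 3.1459  (check: sum = 22 = tr ✓).

Step 4 — unit eigenvector for λ_1 ≈ 9.8541: v spans the null space of (Sigma - λ_1 I), whose rows are
  r_1 = (-0.8541, 0, 2),  r_2 = (0, -0.8541, -1),  r_3 = (2, -1, -5.8541).
  v is orthogonal to every row, so take v ∝ r_1 × r_2 = ((0)·(-1) - (2)·(-0.8541), (2)·(0) - (-0.8541)·(-1), (-0.8541)·(-0.8541) - (0)·(0)) ≈ (1.7082, -0.8541, 0.7295).
  Let u = (1.7082, -0.8541, 0.7295).
  ||u|| = √((1.7082)² + (-0.8541)² + (0.7295)²) = √(4.1796) ≈ 2.0444,  v_1 = u/||u|| ≈ (0.8355, -0.4178, 0.3568) (||v_1|| = 1).

λ_1 = 9.8541,  λ_2 = 9,  λ_3 = 3.1459;  v_1 ≈ (0.8355, -0.4178, 0.3568)


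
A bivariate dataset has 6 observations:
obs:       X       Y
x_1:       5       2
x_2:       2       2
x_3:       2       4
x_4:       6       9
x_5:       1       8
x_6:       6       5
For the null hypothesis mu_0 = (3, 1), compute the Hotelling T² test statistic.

Step 1 — sample mean vector:
  mean(X) = (5 + 2 + 2 + 6 + 1 + 6) / 6 = 22/6 = 3.6667
  mean(Y) = (2 + 2 + 4 + 9 + 8 + 5) / 6 = 30/6 = 5
  x̄ = (3.6667, 5),  deviation x̄ - mu_0 = (3.6667, 5) - (3, 1) = (0.6667, 4).

Step 2 — sample covariance matrix, S[i,j] = (1/(n-1)) · Σ_k (x_{k,i} - mean_i) · (x_{k,j} - mean_j), divisor n-1 = 5:
  S[X,X] = ((1.3333)·(1.3333) + (-1.6667)·(-1.6667) + (-1.6667)·(-1.6667) + (2.3333)·(2.3333) + (-2.6667)·(-2.6667) + (2.3333)·(2.3333)) / 5 = 25.3333/5 = 5.0667
  S[X,Y] = ((1.3333)·(-3) + (-1.6667)·(-3) + (-1.6667)·(-1) + (2.3333)·(4) + (-2.6667)·(3) + (2.3333)·(0)) / 5 = 4/5 = 0.8
  S[Y,Y] = ((-3)·(-3) + (-3)·(-3) + (-1)·(-1) + (4)·(4) + (3)·(3) + (0)·(0)) / 5 = 44/5 = 8.8
  S = [[5.0667, 0.8],
 [0.8, 8.8]].

Step 3 — invert S. det(S) = 5.0667·8.8 - (0.8)² = 43.9467.
  S^{-1} = (1/det) · [[d, -b], [-b, a]] = [[0.2002, -0.0182],
 [-0.0182, 0.1153]].

Step 4 — quadratic form (x̄ - mu_0)^T · S^{-1} · (x̄ - mu_0):
  S^{-1} · (x̄ - mu_0) = (0.0607, 0.449),
  (x̄ - mu_0)^T · [...] = (0.6667)·(0.0607) + (4)·(0.449) = 1.8366.

Step 5 — scale by n: T² = 6 · 1.8366 = 11.0194.

T² ≈ 11.0194


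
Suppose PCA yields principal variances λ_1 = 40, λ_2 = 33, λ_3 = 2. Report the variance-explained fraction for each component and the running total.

Step 1 — total variance = trace(Sigma) = Σ λ_i = 40 + 33 + 2 = 75.

Step 2 — fraction explained by component i = λ_i / Σ λ:
  PC1: 40/75 = 0.5333
  PC2: 33/75 = 0.44
  PC3: 2/75 = 0.0267

Step 3 — cumulative fraction after k components = (λ_1 + ... + λ_k) / Σ λ:
  k = 1: 40/75 = 0.5333
  k = 2: (40 + 33)/75 = 73/75 = 0.9733
  k = 3: (40 + 33 + 2)/75 = 75/75 = 1

Summary (fraction, with percent):

explained: PC1 0.5333 (53.33%), PC2 0.44 (44%), PC3 0.0267 (2.67%);  cumulative: 0.5333, 0.9733, 1


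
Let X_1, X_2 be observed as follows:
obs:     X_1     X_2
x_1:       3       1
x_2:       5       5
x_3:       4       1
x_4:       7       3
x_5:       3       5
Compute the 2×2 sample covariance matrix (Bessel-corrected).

Step 1 — column means:
  mean(X_1) = (3 + 5 + 4 + 7 + 3) / 5 = 22/5 = 4.4
  mean(X_2) = (1 + 5 + 1 + 3 + 5) / 5 = 15/5 = 3

Step 2 — sample covariance S[i,j] = (1/(n-1)) · Σ_k (x_{k,i} - mean_i) · (x_{k,j} - mean_j), with n-1 = 4.
  S[X_1,X_1] = ((-1.4)·(-1.4) + (0.6)·(0.6) + (-0.4)·(-0.4) + (2.6)·(2.6) + (-1.4)·(-1.4)) / 4 = 11.2/4 = 2.8
  S[X_1,X_2] = ((-1.4)·(-2) + (0.6)·(2) + (-0.4)·(-2) + (2.6)·(0) + (-1.4)·(2)) / 4 = 2/4 = 0.5
  S[X_2,X_2] = ((-2)·(-2) + (2)·(2) + (-2)·(-2) + (0)·(0) + (2)·(2)) / 4 = 16/4 = 4

S is symmetric (S[j,i] = S[i,j]). Assembling:

S = [[2.8, 0.5],
 [0.5, 4]]


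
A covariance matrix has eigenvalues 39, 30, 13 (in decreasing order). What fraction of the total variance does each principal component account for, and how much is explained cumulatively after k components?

Step 1 — total variance = trace(Sigma) = Σ λ_i = 39 + 30 + 13 = 82.

Step 2 — fraction explained by component i = λ_i / Σ λ:
  PC1: 39/82 = 0.4756
  PC2: 30/82 = 0.3659
  PC3: 13/82 = 0.1585

Step 3 — cumulative fraction after k components = (λ_1 + ... + λ_k) / Σ λ:
  k = 1: 39/82 = 0.4756
  k = 2: (39 + 30)/82 = 69/82 = 0.8415
  k = 3: (39 + 30 + 13)/82 = 82/82 = 1

Summary (fraction, with percent):

explained: PC1 0.4756 (47.56%), PC2 0.3659 (36.59%), PC3 0.1585 (15.85%);  cumulative: 0.4756, 0.8415, 1


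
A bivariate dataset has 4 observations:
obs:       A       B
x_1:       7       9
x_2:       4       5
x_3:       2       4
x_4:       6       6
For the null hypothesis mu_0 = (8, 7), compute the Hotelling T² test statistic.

Step 1 — sample mean vector:
  mean(A) = (7 + 4 + 2 + 6) / 4 = 19/4 = 4.75
  mean(B) = (9 + 5 + 4 + 6) / 4 = 24/4 = 6
  x̄ = (4.75, 6),  deviation x̄ - mu_0 = (4.75, 6) - (8, 7) = (-3.25, -1).

Step 2 — sample covariance matrix, S[i,j] = (1/(n-1)) · Σ_k (x_{k,i} - mean_i) · (x_{k,j} - mean_j), divisor n-1 = 3:
  S[A,A] = ((2.25)·(2.25) + (-0.75)·(-0.75) + (-2.75)·(-2.75) + (1.25)·(1.25)) / 3 = 14.75/3 = 4.9167
  S[A,B] = ((2.25)·(3) + (-0.75)·(-1) + (-2.75)·(-2) + (1.25)·(0)) / 3 = 13/3 = 4.3333
  S[B,B] = ((3)·(3) + (-1)·(-1) + (-2)·(-2) + (0)·(0)) / 3 = 14/3 = 4.6667
  S = [[4.9167, 4.3333],
 [4.3333, 4.6667]].

Step 3 — invert S. det(S) = 4.9167·4.6667 - (4.3333)² = 4.1667.
  S^{-1} = (1/det) · [[d, -b], [-b, a]] = [[1.12, -1.04],
 [-1.04, 1.18]].

Step 4 — quadratic form (x̄ - mu_0)^T · S^{-1} · (x̄ - mu_0):
  S^{-1} · (x̄ - mu_0) = (-2.6, 2.2),
  (x̄ - mu_0)^T · [...] = (-3.25)·(-2.6) + (-1)·(2.2) = 6.25.

Step 5 — scale by n: T² = 4 · 6.25 = 25.

T² ≈ 25


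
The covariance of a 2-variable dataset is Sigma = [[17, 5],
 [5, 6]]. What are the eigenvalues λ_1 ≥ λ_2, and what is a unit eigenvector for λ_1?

Step 1 — characteristic polynomial of 2×2 Sigma:
  det(Sigma - λI) = λ² - trace · λ + det = 0.
  trace = 17 + 6 = 23, det = 17·6 - (5)² = 77.
Step 2 — discriminant:
  Δ = trace² - 4·det = 529 - 308 = 221.
Step 3 — eigenvalues:
  λ = (trace ± √Δ)/2 = (23 ± 14.8661)/2,
  λ_1 = 18.933,  λ_2 = 4.067.

Step 4 — unit eigenvector for λ_1: solve (Sigma - λ_1 I)v = 0. First row:
  (17 - 18.933)·v_x + (5)·v_y = 0, i.e. (-1.933)·v_x + (5)·v_y = 0,
  so v ∝ (b, λ_1 - a) = (5, 1.933) = u.
  ||u|| = √((5)² + (1.933)²) = √(28.7366) ≈ 5.3607,
  v_1 = u/||u|| ≈ (0.9327, 0.3606) (||v_1|| = 1).

λ_1 = 18.933,  λ_2 = 4.067;  v_1 ≈ (0.9327, 0.3606)


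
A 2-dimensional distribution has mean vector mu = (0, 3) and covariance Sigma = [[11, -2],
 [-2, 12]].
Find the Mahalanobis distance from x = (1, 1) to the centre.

Step 1 — centre the observation: (x - mu) = (1, -2).

Step 2 — invert Sigma. det(Sigma) = 11·12 - (-2)² = 128.
  Sigma^{-1} = (1/det) · [[d, -b], [-b, a]] = [[0.0938, 0.0156],
 [0.0156, 0.0859]].

Step 3 — form the quadratic (x - mu)^T · Sigma^{-1} · (x - mu):
  Sigma^{-1} · (x - mu) = (0.0625, -0.1562).
  (x - mu)^T · [Sigma^{-1} · (x - mu)] = (1)·(0.0625) + (-2)·(-0.1562) = 0.375.

Step 4 — take square root: d = √(0.375) ≈ 0.6124.

d(x, mu) = √(0.375) ≈ 0.6124


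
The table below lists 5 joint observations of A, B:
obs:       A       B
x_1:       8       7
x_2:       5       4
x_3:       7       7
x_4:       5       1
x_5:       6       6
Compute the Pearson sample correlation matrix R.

Step 1 — column means:
  mean(A) = (8 + 5 + 7 + 5 + 6) / 5 = 31/5 = 6.2
  mean(B) = (7 + 4 + 7 + 1 + 6) / 5 = 25/5 = 5

Step 2 — sample variances and covariances s[i,j] = (1/(n-1)) · Σ_k (x_{k,i} - mean_i) · (x_{k,j} - mean_j), with n-1 = 4:
  s[A,A] = ((1.8)·(1.8) + (-1.2)·(-1.2) + (0.8)·(0.8) + (-1.2)·(-1.2) + (-0.2)·(-0.2)) / 4 = 6.8/4 = 1.7
  s[A,B] = ((1.8)·(2) + (-1.2)·(-1) + (0.8)·(2) + (-1.2)·(-4) + (-0.2)·(1)) / 4 = 11/4 = 2.75
  s[B,B] = ((2)·(2) + (-1)·(-1) + (2)·(2) + (-4)·(-4) + (1)·(1)) / 4 = 26/4 = 6.5
  Sample standard deviations s_i = √(s[i,i]):
  s(A) = √(1.7) = 1.3038
  s(B) = √(6.5) = 2.5495

Step 3 — r_{ij} = s_{ij} / (s_i · s_j):
  r[A,A] = 1 (diagonal).
  r[A,B] = 2.75 / (1.3038 · 2.5495) = 2.75 / 3.3242 = 0.8273
  r[B,B] = 1 (diagonal).

R is symmetric with unit diagonal. Assembling:

R = [[1, 0.8273],
 [0.8273, 1]]


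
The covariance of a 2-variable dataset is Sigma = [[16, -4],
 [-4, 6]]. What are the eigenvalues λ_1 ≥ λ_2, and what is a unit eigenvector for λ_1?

Step 1 — characteristic polynomial of 2×2 Sigma:
  det(Sigma - λI) = λ² - trace · λ + det = 0.
  trace = 16 + 6 = 22, det = 16·6 - (-4)² = 80.
Step 2 — discriminant:
  Δ = trace² - 4·det = 484 - 320 = 164.
Step 3 — eigenvalues:
  λ = (trace ± √Δ)/2 = (22 ± 12.8062)/2,
  λ_1 = 17.4031,  λ_2 = 4.5969.

Step 4 — unit eigenvector for λ_1: solve (Sigma - λ_1 I)v = 0. First row:
  (16 - 17.4031)·v_x + (-4)·v_y = 0, i.e. (-1.4031)·v_x + (-4)·v_y = 0,
  so v ∝ (b, λ_1 - a) = (-4, 1.4031); multiply by -1 so the first entry is positive: u = (4, -1.4031).
  ||u|| = √((4)² + (-1.4031)²) = √(17.9688) ≈ 4.239,
  v_1 = u/||u|| ≈ (0.9436, -0.331) (||v_1|| = 1).

λ_1 = 17.4031,  λ_2 = 4.5969;  v_1 ≈ (0.9436, -0.331)


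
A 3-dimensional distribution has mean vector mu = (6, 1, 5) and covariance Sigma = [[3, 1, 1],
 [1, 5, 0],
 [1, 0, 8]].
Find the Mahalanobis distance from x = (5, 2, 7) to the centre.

Step 1 — centre the observation: (x - mu) = (-1, 1, 2).

Step 2 — invert Sigma (cofactor / det for 3×3, or solve directly):
  Sigma^{-1} = [[0.3738, -0.0748, -0.0467],
 [-0.0748, 0.215, 0.0093],
 [-0.0467, 0.0093, 0.1308]].

Step 3 — form the quadratic (x - mu)^T · Sigma^{-1} · (x - mu):
  Sigma^{-1} · (x - mu) = (-0.5421, 0.3084, 0.3178).
  (x - mu)^T · [Sigma^{-1} · (x - mu)] = (-1)·(-0.5421) + (1)·(0.3084) + (2)·(0.3178) = 1.486.

Step 4 — take square root: d = √(1.486) ≈ 1.219.

d(x, mu) = √(1.486) ≈ 1.219


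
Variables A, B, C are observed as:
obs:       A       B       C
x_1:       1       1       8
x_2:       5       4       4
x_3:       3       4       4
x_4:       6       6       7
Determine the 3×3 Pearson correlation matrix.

Step 1 — column means:
  mean(A) = (1 + 5 + 3 + 6) / 4 = 15/4 = 3.75
  mean(B) = (1 + 4 + 4 + 6) / 4 = 15/4 = 3.75
  mean(C) = (8 + 4 + 4 + 7) / 4 = 23/4 = 5.75

Step 2 — sample variances and covariances s[i,j] = (1/(n-1)) · Σ_k (x_{k,i} - mean_i) · (x_{k,j} - mean_j), with n-1 = 3:
  s[A,A] = ((-2.75)·(-2.75) + (1.25)·(1.25) + (-0.75)·(-0.75) + (2.25)·(2.25)) / 3 = 14.75/3 = 4.9167
  s[A,B] = ((-2.75)·(-2.75) + (1.25)·(0.25) + (-0.75)·(0.25) + (2.25)·(2.25)) / 3 = 12.75/3 = 4.25
  s[A,C] = ((-2.75)·(2.25) + (1.25)·(-1.75) + (-0.75)·(-1.75) + (2.25)·(1.25)) / 3 = -4.25/3 = -1.4167
  s[B,B] = ((-2.75)·(-2.75) + (0.25)·(0.25) + (0.25)·(0.25) + (2.25)·(2.25)) / 3 = 12.75/3 = 4.25
  s[B,C] = ((-2.75)·(2.25) + (0.25)·(-1.75) + (0.25)·(-1.75) + (2.25)·(1.25)) / 3 = -4.25/3 = -1.4167
  s[C,C] = ((2.25)·(2.25) + (-1.75)·(-1.75) + (-1.75)·(-1.75) + (1.25)·(1.25)) / 3 = 12.75/3 = 4.25
  Sample standard deviations s_i = √(s[i,i]):
  s(A) = √(4.9167) = 2.2174
  s(B) = √(4.25) = 2.0616
  s(C) = √(4.25) = 2.0616

Step 3 — r_{ij} = s_{ij} / (s_i · s_j):
  r[A,A] = 1 (diagonal).
  r[A,B] = 4.25 / (2.2174 · 2.0616) = 4.25 / 4.5712 = 0.9297
  r[A,C] = -1.4167 / (2.2174 · 2.0616) = -1.4167 / 4.5712 = -0.3099
  r[B,B] = 1 (diagonal).
  r[B,C] = -1.4167 / (2.0616 · 2.0616) = -1.4167 / 4.25 = -0.3333
  r[C,C] = 1 (diagonal).

R is symmetric with unit diagonal. Assembling:

R = [[1, 0.9297, -0.3099],
 [0.9297, 1, -0.3333],
 [-0.3099, -0.3333, 1]]


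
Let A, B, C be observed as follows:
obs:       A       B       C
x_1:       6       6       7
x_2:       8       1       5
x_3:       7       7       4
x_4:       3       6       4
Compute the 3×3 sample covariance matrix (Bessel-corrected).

Step 1 — column means:
  mean(A) = (6 + 8 + 7 + 3) / 4 = 24/4 = 6
  mean(B) = (6 + 1 + 7 + 6) / 4 = 20/4 = 5
  mean(C) = (7 + 5 + 4 + 4) / 4 = 20/4 = 5

Step 2 — sample covariance S[i,j] = (1/(n-1)) · Σ_k (x_{k,i} - mean_i) · (x_{k,j} - mean_j), with n-1 = 3.
  S[A,A] = ((0)·(0) + (2)·(2) + (1)·(1) + (-3)·(-3)) / 3 = 14/3 = 4.6667
  S[A,B] = ((0)·(1) + (2)·(-4) + (1)·(2) + (-3)·(1)) / 3 = -9/3 = -3
  S[A,C] = ((0)·(2) + (2)·(0) + (1)·(-1) + (-3)·(-1)) / 3 = 2/3 = 0.6667
  S[B,B] = ((1)·(1) + (-4)·(-4) + (2)·(2) + (1)·(1)) / 3 = 22/3 = 7.3333
  S[B,C] = ((1)·(2) + (-4)·(0) + (2)·(-1) + (1)·(-1)) / 3 = -1/3 = -0.3333
  S[C,C] = ((2)·(2) + (0)·(0) + (-1)·(-1) + (-1)·(-1)) / 3 = 6/3 = 2

S is symmetric (S[j,i] = S[i,j]). Assembling:

S = [[4.6667, -3, 0.6667],
 [-3, 7.3333, -0.3333],
 [0.6667, -0.3333, 2]]


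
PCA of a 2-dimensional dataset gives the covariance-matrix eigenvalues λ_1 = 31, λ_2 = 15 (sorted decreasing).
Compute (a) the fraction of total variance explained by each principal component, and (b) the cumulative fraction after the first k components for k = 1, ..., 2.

Step 1 — total variance = trace(Sigma) = Σ λ_i = 31 + 15 = 46.

Step 2 — fraction explained by component i = λ_i / Σ λ:
  PC1: 31/46 = 0.6739
  PC2: 15/46 = 0.3261

Step 3 — cumulative fraction after k components = (λ_1 + ... + λ_k) / Σ λ:
  k = 1: 31/46 = 0.6739
  k = 2: (31 + 15)/46 = 46/46 = 1

Summary (fraction, with percent):

explained: PC1 0.6739 (67.39%), PC2 0.3261 (32.61%);  cumulative: 0.6739, 1


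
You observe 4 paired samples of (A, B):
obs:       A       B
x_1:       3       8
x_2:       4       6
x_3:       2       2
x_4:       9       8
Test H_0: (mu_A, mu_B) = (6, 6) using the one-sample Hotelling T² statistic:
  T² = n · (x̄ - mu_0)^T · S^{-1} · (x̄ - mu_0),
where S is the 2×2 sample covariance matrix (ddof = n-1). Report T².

Step 1 — sample mean vector:
  mean(A) = (3 + 4 + 2 + 9) / 4 = 18/4 = 4.5
  mean(B) = (8 + 6 + 2 + 8) / 4 = 24/4 = 6
  x̄ = (4.5, 6),  deviation x̄ - mu_0 = (4.5, 6) - (6, 6) = (-1.5, 0).

Step 2 — sample covariance matrix, S[i,j] = (1/(n-1)) · Σ_k (x_{k,i} - mean_i) · (x_{k,j} - mean_j), divisor n-1 = 3:
  S[A,A] = ((-1.5)·(-1.5) + (-0.5)·(-0.5) + (-2.5)·(-2.5) + (4.5)·(4.5)) / 3 = 29/3 = 9.6667
  S[A,B] = ((-1.5)·(2) + (-0.5)·(0) + (-2.5)·(-4) + (4.5)·(2)) / 3 = 16/3 = 5.3333
  S[B,B] = ((2)·(2) + (0)·(0) + (-4)·(-4) + (2)·(2)) / 3 = 24/3 = 8
  S = [[9.6667, 5.3333],
 [5.3333, 8]].

Step 3 — invert S. det(S) = 9.6667·8 - (5.3333)² = 48.8889.
  S^{-1} = (1/det) · [[d, -b], [-b, a]] = [[0.1636, -0.1091],
 [-0.1091, 0.1977]].

Step 4 — quadratic form (x̄ - mu_0)^T · S^{-1} · (x̄ - mu_0):
  S^{-1} · (x̄ - mu_0) = (-0.2455, 0.1636),
  (x̄ - mu_0)^T · [...] = (-1.5)·(-0.2455) + (0)·(0.1636) = 0.3682.

Step 5 — scale by n: T² = 4 · 0.3682 = 1.4727.

T² ≈ 1.4727


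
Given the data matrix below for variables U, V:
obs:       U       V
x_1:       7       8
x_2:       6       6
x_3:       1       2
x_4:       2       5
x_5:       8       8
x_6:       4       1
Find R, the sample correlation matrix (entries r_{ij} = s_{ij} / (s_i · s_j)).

Step 1 — column means:
  mean(U) = (7 + 6 + 1 + 2 + 8 + 4) / 6 = 28/6 = 4.6667
  mean(V) = (8 + 6 + 2 + 5 + 8 + 1) / 6 = 30/6 = 5

Step 2 — sample variances and covariances s[i,j] = (1/(n-1)) · Σ_k (x_{k,i} - mean_i) · (x_{k,j} - mean_j), with n-1 = 5:
  s[U,U] = ((2.3333)·(2.3333) + (1.3333)·(1.3333) + (-3.6667)·(-3.6667) + (-2.6667)·(-2.6667) + (3.3333)·(3.3333) + (-0.6667)·(-0.6667)) / 5 = 39.3333/5 = 7.8667
  s[U,V] = ((2.3333)·(3) + (1.3333)·(1) + (-3.6667)·(-3) + (-2.6667)·(0) + (3.3333)·(3) + (-0.6667)·(-4)) / 5 = 32/5 = 6.4
  s[V,V] = ((3)·(3) + (1)·(1) + (-3)·(-3) + (0)·(0) + (3)·(3) + (-4)·(-4)) / 5 = 44/5 = 8.8
  Sample standard deviations s_i = √(s[i,i]):
  s(U) = √(7.8667) = 2.8048
  s(V) = √(8.8) = 2.9665

Step 3 — r_{ij} = s_{ij} / (s_i · s_j):
  r[U,U] = 1 (diagonal).
  r[U,V] = 6.4 / (2.8048 · 2.9665) = 6.4 / 8.3203 = 0.7692
  r[V,V] = 1 (diagonal).

R is symmetric with unit diagonal. Assembling:

R = [[1, 0.7692],
 [0.7692, 1]]


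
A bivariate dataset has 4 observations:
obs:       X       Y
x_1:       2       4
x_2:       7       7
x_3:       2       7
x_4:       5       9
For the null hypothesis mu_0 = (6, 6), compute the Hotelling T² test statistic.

Step 1 — sample mean vector:
  mean(X) = (2 + 7 + 2 + 5) / 4 = 16/4 = 4
  mean(Y) = (4 + 7 + 7 + 9) / 4 = 27/4 = 6.75
  x̄ = (4, 6.75),  deviation x̄ - mu_0 = (4, 6.75) - (6, 6) = (-2, 0.75).

Step 2 — sample covariance matrix, S[i,j] = (1/(n-1)) · Σ_k (x_{k,i} - mean_i) · (x_{k,j} - mean_j), divisor n-1 = 3:
  S[X,X] = ((-2)·(-2) + (3)·(3) + (-2)·(-2) + (1)·(1)) / 3 = 18/3 = 6
  S[X,Y] = ((-2)·(-2.75) + (3)·(0.25) + (-2)·(0.25) + (1)·(2.25)) / 3 = 8/3 = 2.6667
  S[Y,Y] = ((-2.75)·(-2.75) + (0.25)·(0.25) + (0.25)·(0.25) + (2.25)·(2.25)) / 3 = 12.75/3 = 4.25
  S = [[6, 2.6667],
 [2.6667, 4.25]].

Step 3 — invert S. det(S) = 6·4.25 - (2.6667)² = 18.3889.
  S^{-1} = (1/det) · [[d, -b], [-b, a]] = [[0.2311, -0.145],
 [-0.145, 0.3263]].

Step 4 — quadratic form (x̄ - mu_0)^T · S^{-1} · (x̄ - mu_0):
  S^{-1} · (x̄ - mu_0) = (-0.571, 0.5347),
  (x̄ - mu_0)^T · [...] = (-2)·(-0.571) + (0.75)·(0.5347) = 1.5431.

Step 5 — scale by n: T² = 4 · 1.5431 = 6.1722.

T² ≈ 6.1722


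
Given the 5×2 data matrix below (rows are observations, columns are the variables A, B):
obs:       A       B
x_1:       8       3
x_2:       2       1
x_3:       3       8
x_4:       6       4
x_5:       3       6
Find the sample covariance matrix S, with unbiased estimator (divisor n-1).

Step 1 — column means:
  mean(A) = (8 + 2 + 3 + 6 + 3) / 5 = 22/5 = 4.4
  mean(B) = (3 + 1 + 8 + 4 + 6) / 5 = 22/5 = 4.4

Step 2 — sample covariance S[i,j] = (1/(n-1)) · Σ_k (x_{k,i} - mean_i) · (x_{k,j} - mean_j), with n-1 = 4.
  S[A,A] = ((3.6)·(3.6) + (-2.4)·(-2.4) + (-1.4)·(-1.4) + (1.6)·(1.6) + (-1.4)·(-1.4)) / 4 = 25.2/4 = 6.3
  S[A,B] = ((3.6)·(-1.4) + (-2.4)·(-3.4) + (-1.4)·(3.6) + (1.6)·(-0.4) + (-1.4)·(1.6)) / 4 = -4.8/4 = -1.2
  S[B,B] = ((-1.4)·(-1.4) + (-3.4)·(-3.4) + (3.6)·(3.6) + (-0.4)·(-0.4) + (1.6)·(1.6)) / 4 = 29.2/4 = 7.3

S is symmetric (S[j,i] = S[i,j]). Assembling:

S = [[6.3, -1.2],
 [-1.2, 7.3]]


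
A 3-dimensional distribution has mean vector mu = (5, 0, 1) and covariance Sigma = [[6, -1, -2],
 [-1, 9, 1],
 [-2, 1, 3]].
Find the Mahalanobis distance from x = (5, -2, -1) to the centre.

Step 1 — centre the observation: (x - mu) = (0, -2, -2).

Step 2 — invert Sigma (cofactor / det for 3×3, or solve directly):
  Sigma^{-1} = [[0.2149, 0.0083, 0.1405],
 [0.0083, 0.1157, -0.0331],
 [0.1405, -0.0331, 0.438]].

Step 3 — form the quadratic (x - mu)^T · Sigma^{-1} · (x - mu):
  Sigma^{-1} · (x - mu) = (-0.2975, -0.1653, -0.8099).
  (x - mu)^T · [Sigma^{-1} · (x - mu)] = (0)·(-0.2975) + (-2)·(-0.1653) + (-2)·(-0.8099) = 1.9504.

Step 4 — take square root: d = √(1.9504) ≈ 1.3966.

d(x, mu) = √(1.9504) ≈ 1.3966


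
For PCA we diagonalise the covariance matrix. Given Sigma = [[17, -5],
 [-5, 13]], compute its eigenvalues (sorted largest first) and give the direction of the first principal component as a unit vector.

Step 1 — characteristic polynomial of 2×2 Sigma:
  det(Sigma - λI) = λ² - trace · λ + det = 0.
  trace = 17 + 13 = 30, det = 17·13 - (-5)² = 196.
Step 2 — discriminant:
  Δ = trace² - 4·det = 900 - 784 = 116.
Step 3 — eigenvalues:
  λ = (trace ± √Δ)/2 = (30 ± 10.7703)/2,
  λ_1 = 20.3852,  λ_2 = 9.6148.

Step 4 — unit eigenvector for λ_1: solve (Sigma - λ_1 I)v = 0. First row:
  (17 - 20.3852)·v_x + (-5)·v_y = 0, i.e. (-3.3852)·v_x + (-5)·v_y = 0,
  so v ∝ (b, λ_1 - a) = (-5, 3.3852); multiply by -1 so the first entry is positive: u = (5, -3.3852).
  ||u|| = √((5)² + (-3.3852)²) = √(36.4593) ≈ 6.0382,
  v_1 = u/||u|| ≈ (0.8281, -0.5606) (||v_1|| = 1).

λ_1 = 20.3852,  λ_2 = 9.6148;  v_1 ≈ (0.8281, -0.5606)


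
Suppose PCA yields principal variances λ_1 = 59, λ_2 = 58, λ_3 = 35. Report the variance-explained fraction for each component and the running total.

Step 1 — total variance = trace(Sigma) = Σ λ_i = 59 + 58 + 35 = 152.

Step 2 — fraction explained by component i = λ_i / Σ λ:
  PC1: 59/152 = 0.3882
  PC2: 58/152 = 0.3816
  PC3: 35/152 = 0.2303

Step 3 — cumulative fraction after k components = (λ_1 + ... + λ_k) / Σ λ:
  k = 1: 59/152 = 0.3882
  k = 2: (59 + 58)/152 = 117/152 = 0.7697
  k = 3: (59 + 58 + 35)/152 = 152/152 = 1

Summary (fraction, with percent):

explained: PC1 0.3882 (38.82%), PC2 0.3816 (38.16%), PC3 0.2303 (23.03%);  cumulative: 0.3882, 0.7697, 1


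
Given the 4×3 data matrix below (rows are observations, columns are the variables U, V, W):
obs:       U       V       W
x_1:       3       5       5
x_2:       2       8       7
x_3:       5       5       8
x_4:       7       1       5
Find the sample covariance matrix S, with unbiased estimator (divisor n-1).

Step 1 — column means:
  mean(U) = (3 + 2 + 5 + 7) / 4 = 17/4 = 4.25
  mean(V) = (5 + 8 + 5 + 1) / 4 = 19/4 = 4.75
  mean(W) = (5 + 7 + 8 + 5) / 4 = 25/4 = 6.25

Step 2 — sample covariance S[i,j] = (1/(n-1)) · Σ_k (x_{k,i} - mean_i) · (x_{k,j} - mean_j), with n-1 = 3.
  S[U,U] = ((-1.25)·(-1.25) + (-2.25)·(-2.25) + (0.75)·(0.75) + (2.75)·(2.75)) / 3 = 14.75/3 = 4.9167
  S[U,V] = ((-1.25)·(0.25) + (-2.25)·(3.25) + (0.75)·(0.25) + (2.75)·(-3.75)) / 3 = -17.75/3 = -5.9167
  S[U,W] = ((-1.25)·(-1.25) + (-2.25)·(0.75) + (0.75)·(1.75) + (2.75)·(-1.25)) / 3 = -2.25/3 = -0.75
  S[V,V] = ((0.25)·(0.25) + (3.25)·(3.25) + (0.25)·(0.25) + (-3.75)·(-3.75)) / 3 = 24.75/3 = 8.25
  S[V,W] = ((0.25)·(-1.25) + (3.25)·(0.75) + (0.25)·(1.75) + (-3.75)·(-1.25)) / 3 = 7.25/3 = 2.4167
  S[W,W] = ((-1.25)·(-1.25) + (0.75)·(0.75) + (1.75)·(1.75) + (-1.25)·(-1.25)) / 3 = 6.75/3 = 2.25

S is symmetric (S[j,i] = S[i,j]). Assembling:

S = [[4.9167, -5.9167, -0.75],
 [-5.9167, 8.25, 2.4167],
 [-0.75, 2.4167, 2.25]]


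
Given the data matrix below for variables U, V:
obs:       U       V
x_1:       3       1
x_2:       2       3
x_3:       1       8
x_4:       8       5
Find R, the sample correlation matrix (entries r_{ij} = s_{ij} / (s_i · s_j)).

Step 1 — column means:
  mean(U) = (3 + 2 + 1 + 8) / 4 = 14/4 = 3.5
  mean(V) = (1 + 3 + 8 + 5) / 4 = 17/4 = 4.25

Step 2 — sample variances and covariances s[i,j] = (1/(n-1)) · Σ_k (x_{k,i} - mean_i) · (x_{k,j} - mean_j), with n-1 = 3:
  s[U,U] = ((-0.5)·(-0.5) + (-1.5)·(-1.5) + (-2.5)·(-2.5) + (4.5)·(4.5)) / 3 = 29/3 = 9.6667
  s[U,V] = ((-0.5)·(-3.25) + (-1.5)·(-1.25) + (-2.5)·(3.75) + (4.5)·(0.75)) / 3 = -2.5/3 = -0.8333
  s[V,V] = ((-3.25)·(-3.25) + (-1.25)·(-1.25) + (3.75)·(3.75) + (0.75)·(0.75)) / 3 = 26.75/3 = 8.9167
  Sample standard deviations s_i = √(s[i,i]):
  s(U) = √(9.6667) = 3.1091
  s(V) = √(8.9167) = 2.9861

Step 3 — r_{ij} = s_{ij} / (s_i · s_j):
  r[U,U] = 1 (diagonal).
  r[U,V] = -0.8333 / (3.1091 · 2.9861) = -0.8333 / 9.2841 = -0.0898
  r[V,V] = 1 (diagonal).

R is symmetric with unit diagonal. Assembling:

R = [[1, -0.0898],
 [-0.0898, 1]]


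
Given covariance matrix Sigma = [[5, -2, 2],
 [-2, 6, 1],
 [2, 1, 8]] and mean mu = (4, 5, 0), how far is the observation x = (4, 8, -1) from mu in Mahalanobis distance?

Step 1 — centre the observation: (x - mu) = (0, 3, -1).

Step 2 — invert Sigma (cofactor / det for 3×3, or solve directly):
  Sigma^{-1} = [[0.2749, 0.1053, -0.0819],
 [0.1053, 0.2105, -0.0526],
 [-0.0819, -0.0526, 0.152]].

Step 3 — form the quadratic (x - mu)^T · Sigma^{-1} · (x - mu):
  Sigma^{-1} · (x - mu) = (0.3977, 0.6842, -0.3099).
  (x - mu)^T · [Sigma^{-1} · (x - mu)] = (0)·(0.3977) + (3)·(0.6842) + (-1)·(-0.3099) = 2.3626.

Step 4 — take square root: d = √(2.3626) ≈ 1.5371.

d(x, mu) = √(2.3626) ≈ 1.5371


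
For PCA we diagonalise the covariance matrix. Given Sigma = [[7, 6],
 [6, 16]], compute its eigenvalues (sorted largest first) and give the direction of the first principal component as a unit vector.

Step 1 — characteristic polynomial of 2×2 Sigma:
  det(Sigma - λI) = λ² - trace · λ + det = 0.
  trace = 7 + 16 = 23, det = 7·16 - (6)² = 76.
Step 2 — discriminant:
  Δ = trace² - 4·det = 529 - 304 = 225.
Step 3 — eigenvalues:
  λ = (trace ± √Δ)/2 = (23 ± 15)/2,
  λ_1 = 19,  λ_2 = 4.

Step 4 — unit eigenvector for λ_1: solve (Sigma - λ_1 I)v = 0. First row:
  (7 - 19)·v_x + (6)·v_y = 0, i.e. (-12)·v_x + (6)·v_y = 0,
  so v ∝ (b, λ_1 - a) = (6, 12) = u.
  ||u|| = √((6)² + (12)²) = √(180) ≈ 13.4164,
  v_1 = u/||u|| ≈ (0.4472, 0.8944) (||v_1|| = 1).

λ_1 = 19,  λ_2 = 4;  v_1 ≈ (0.4472, 0.8944)


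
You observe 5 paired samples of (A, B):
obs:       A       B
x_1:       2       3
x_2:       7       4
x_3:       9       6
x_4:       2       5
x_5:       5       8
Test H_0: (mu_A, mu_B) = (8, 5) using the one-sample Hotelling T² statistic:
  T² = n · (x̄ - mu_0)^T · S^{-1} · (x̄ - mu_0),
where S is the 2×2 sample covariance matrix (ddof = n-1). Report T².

Step 1 — sample mean vector:
  mean(A) = (2 + 7 + 9 + 2 + 5) / 5 = 25/5 = 5
  mean(B) = (3 + 4 + 6 + 5 + 8) / 5 = 26/5 = 5.2
  x̄ = (5, 5.2),  deviation x̄ - mu_0 = (5, 5.2) - (8, 5) = (-3, 0.2).

Step 2 — sample covariance matrix, S[i,j] = (1/(n-1)) · Σ_k (x_{k,i} - mean_i) · (x_{k,j} - mean_j), divisor n-1 = 4:
  S[A,A] = ((-3)·(-3) + (2)·(2) + (4)·(4) + (-3)·(-3) + (0)·(0)) / 4 = 38/4 = 9.5
  S[A,B] = ((-3)·(-2.2) + (2)·(-1.2) + (4)·(0.8) + (-3)·(-0.2) + (0)·(2.8)) / 4 = 8/4 = 2
  S[B,B] = ((-2.2)·(-2.2) + (-1.2)·(-1.2) + (0.8)·(0.8) + (-0.2)·(-0.2) + (2.8)·(2.8)) / 4 = 14.8/4 = 3.7
  S = [[9.5, 2],
 [2, 3.7]].

Step 3 — invert S. det(S) = 9.5·3.7 - (2)² = 31.15.
  S^{-1} = (1/det) · [[d, -b], [-b, a]] = [[0.1188, -0.0642],
 [-0.0642, 0.305]].

Step 4 — quadratic form (x̄ - mu_0)^T · S^{-1} · (x̄ - mu_0):
  S^{-1} · (x̄ - mu_0) = (-0.3692, 0.2536),
  (x̄ - mu_0)^T · [...] = (-3)·(-0.3692) + (0.2)·(0.2536) = 1.1583.

Step 5 — scale by n: T² = 5 · 1.1583 = 5.7913.

T² ≈ 5.7913


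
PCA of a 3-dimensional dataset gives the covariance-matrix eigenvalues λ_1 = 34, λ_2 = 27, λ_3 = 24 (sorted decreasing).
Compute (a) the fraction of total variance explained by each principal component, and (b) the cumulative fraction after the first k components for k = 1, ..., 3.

Step 1 — total variance = trace(Sigma) = Σ λ_i = 34 + 27 + 24 = 85.

Step 2 — fraction explained by component i = λ_i / Σ λ:
  PC1: 34/85 = 0.4
  PC2: 27/85 = 0.3176
  PC3: 24/85 = 0.2824

Step 3 — cumulative fraction after k components = (λ_1 + ... + λ_k) / Σ λ:
  k = 1: 34/85 = 0.4
  k = 2: (34 + 27)/85 = 61/85 = 0.7176
  k = 3: (34 + 27 + 24)/85 = 85/85 = 1

Summary (fraction, with percent):

explained: PC1 0.4 (40%), PC2 0.3176 (31.76%), PC3 0.2824 (28.24%);  cumulative: 0.4, 0.7176, 1


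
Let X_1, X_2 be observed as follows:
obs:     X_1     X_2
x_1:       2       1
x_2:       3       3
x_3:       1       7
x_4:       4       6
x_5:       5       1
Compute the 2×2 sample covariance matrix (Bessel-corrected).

Step 1 — column means:
  mean(X_1) = (2 + 3 + 1 + 4 + 5) / 5 = 15/5 = 3
  mean(X_2) = (1 + 3 + 7 + 6 + 1) / 5 = 18/5 = 3.6

Step 2 — sample covariance S[i,j] = (1/(n-1)) · Σ_k (x_{k,i} - mean_i) · (x_{k,j} - mean_j), with n-1 = 4.
  S[X_1,X_1] = ((-1)·(-1) + (0)·(0) + (-2)·(-2) + (1)·(1) + (2)·(2)) / 4 = 10/4 = 2.5
  S[X_1,X_2] = ((-1)·(-2.6) + (0)·(-0.6) + (-2)·(3.4) + (1)·(2.4) + (2)·(-2.6)) / 4 = -7/4 = -1.75
  S[X_2,X_2] = ((-2.6)·(-2.6) + (-0.6)·(-0.6) + (3.4)·(3.4) + (2.4)·(2.4) + (-2.6)·(-2.6)) / 4 = 31.2/4 = 7.8

S is symmetric (S[j,i] = S[i,j]). Assembling:

S = [[2.5, -1.75],
 [-1.75, 7.8]]


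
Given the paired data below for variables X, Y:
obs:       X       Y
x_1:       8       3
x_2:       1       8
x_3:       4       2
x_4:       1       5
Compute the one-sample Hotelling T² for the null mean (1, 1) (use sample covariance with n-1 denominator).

Step 1 — sample mean vector:
  mean(X) = (8 + 1 + 4 + 1) / 4 = 14/4 = 3.5
  mean(Y) = (3 + 8 + 2 + 5) / 4 = 18/4 = 4.5
  x̄ = (3.5, 4.5),  deviation x̄ - mu_0 = (3.5, 4.5) - (1, 1) = (2.5, 3.5).

Step 2 — sample covariance matrix, S[i,j] = (1/(n-1)) · Σ_k (x_{k,i} - mean_i) · (x_{k,j} - mean_j), divisor n-1 = 3:
  S[X,X] = ((4.5)·(4.5) + (-2.5)·(-2.5) + (0.5)·(0.5) + (-2.5)·(-2.5)) / 3 = 33/3 = 11
  S[X,Y] = ((4.5)·(-1.5) + (-2.5)·(3.5) + (0.5)·(-2.5) + (-2.5)·(0.5)) / 3 = -18/3 = -6
  S[Y,Y] = ((-1.5)·(-1.5) + (3.5)·(3.5) + (-2.5)·(-2.5) + (0.5)·(0.5)) / 3 = 21/3 = 7
  S = [[11, -6],
 [-6, 7]].

Step 3 — invert S. det(S) = 11·7 - (-6)² = 41.
  S^{-1} = (1/det) · [[d, -b], [-b, a]] = [[0.1707, 0.1463],
 [0.1463, 0.2683]].

Step 4 — quadratic form (x̄ - mu_0)^T · S^{-1} · (x̄ - mu_0):
  S^{-1} · (x̄ - mu_0) = (0.939, 1.3049),
  (x̄ - mu_0)^T · [...] = (2.5)·(0.939) + (3.5)·(1.3049) = 6.9146.

Step 5 — scale by n: T² = 4 · 6.9146 = 27.6585.

T² ≈ 27.6585


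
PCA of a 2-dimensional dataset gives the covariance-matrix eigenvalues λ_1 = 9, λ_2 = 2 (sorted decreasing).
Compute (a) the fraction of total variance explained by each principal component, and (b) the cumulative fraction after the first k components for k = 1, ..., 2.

Step 1 — total variance = trace(Sigma) = Σ λ_i = 9 + 2 = 11.

Step 2 — fraction explained by component i = λ_i / Σ λ:
  PC1: 9/11 = 0.8182
  PC2: 2/11 = 0.1818

Step 3 — cumulative fraction after k components = (λ_1 + ... + λ_k) / Σ λ:
  k = 1: 9/11 = 0.8182
  k = 2: (9 + 2)/11 = 11/11 = 1

Summary (fraction, with percent):

explained: PC1 0.8182 (81.82%), PC2 0.1818 (18.18%);  cumulative: 0.8182, 1
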